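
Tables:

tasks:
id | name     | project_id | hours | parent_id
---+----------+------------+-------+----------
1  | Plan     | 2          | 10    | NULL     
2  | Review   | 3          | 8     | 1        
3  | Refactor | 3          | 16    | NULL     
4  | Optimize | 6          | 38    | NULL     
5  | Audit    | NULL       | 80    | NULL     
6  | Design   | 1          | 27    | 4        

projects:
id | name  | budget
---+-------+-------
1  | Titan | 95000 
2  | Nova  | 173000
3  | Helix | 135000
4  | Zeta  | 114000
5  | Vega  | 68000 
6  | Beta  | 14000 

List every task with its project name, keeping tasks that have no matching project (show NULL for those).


LEFT JOIN keeps every row from tasks (the left table); where project_id has no match in projects, the project columns become NULL. Walk through each task:
  - task 1 (Plan): project_id=2 -> matches Nova
  - task 2 (Review): project_id=3 -> matches Helix
  - task 3 (Refactor): project_id=3 -> matches Helix
  - task 4 (Optimize): project_id=6 -> matches Beta
  - task 5 (Audit): project_id=NULL, no match -> kept with NULL
  - task 6 (Design): project_id=1 -> matches Titan
All 6 rows appear; 1 has NULL project.

SQL:
SELECT a.name, b.name AS project
FROM tasks a
LEFT JOIN projects b ON a.project_id = b.id

Result:
name     | project
---------+--------
Plan     | Nova   
Review   | Helix  
Refactor | Helix  
Optimize | Beta   
Audit    | NULL   
Design   | Titan  


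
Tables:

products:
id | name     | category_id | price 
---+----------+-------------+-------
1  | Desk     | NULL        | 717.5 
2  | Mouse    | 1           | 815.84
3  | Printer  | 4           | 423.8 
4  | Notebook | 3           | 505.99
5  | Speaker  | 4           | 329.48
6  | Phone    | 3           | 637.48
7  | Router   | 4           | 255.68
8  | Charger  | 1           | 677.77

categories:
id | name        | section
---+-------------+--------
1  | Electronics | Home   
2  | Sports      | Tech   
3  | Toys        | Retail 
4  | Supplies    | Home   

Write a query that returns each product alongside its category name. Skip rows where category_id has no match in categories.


INNER JOIN keeps only products rows whose category_id matches an id in categories. Walk through each product:
  - product 1 (Desk): category_id=NULL, no match -> dropped
  - product 2 (Mouse): category_id=1 -> matches Electronics
  - product 3 (Printer): category_id=4 -> matches Supplies
  - product 4 (Notebook): category_id=3 -> matches Toys
  - product 5 (Speaker): category_id=4 -> matches Supplies
  - product 6 (Phone): category_id=3 -> matches Toys
  - product 7 (Router): category_id=4 -> matches Supplies
  - product 8 (Charger): category_id=1 -> matches Electronics
So 1 of 8 rows is dropped.

SQL:
SELECT a.name, b.name AS category
FROM products a
INNER JOIN categories b ON a.category_id = b.id

Result:
name     | category   
---------+------------
Mouse    | Electronics
Printer  | Supplies   
Notebook | Toys       
Speaker  | Supplies   
Phone    | Toys       
Router   | Supplies   
Charger  | Electronics


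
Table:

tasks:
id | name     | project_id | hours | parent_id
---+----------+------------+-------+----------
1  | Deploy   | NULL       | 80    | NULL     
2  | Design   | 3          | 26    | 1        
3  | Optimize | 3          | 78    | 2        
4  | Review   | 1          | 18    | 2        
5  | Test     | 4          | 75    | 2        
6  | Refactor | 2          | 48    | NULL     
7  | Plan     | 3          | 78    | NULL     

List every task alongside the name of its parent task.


This is a self-join: tasks is joined to a second copy of itself, matching each row's parent_id to another row's id. Use LEFT JOIN so rows with parent_id=NULL are kept.
  - task 1 (Deploy): parent_id=NULL -> NULL
  - task 2 (Design): parent_id=1 -> Deploy
  - task 3 (Optimize): parent_id=2 -> Design
  - task 4 (Review): parent_id=2 -> Design
  - task 5 (Test): parent_id=2 -> Design
  - task 6 (Refactor): parent_id=NULL -> NULL
  - task 7 (Plan): parent_id=NULL -> NULL

SQL:
SELECT a.name AS item, b.name AS parent
FROM tasks a
LEFT JOIN tasks b ON a.parent_id = b.id

Result:
item     | parent
---------+-------
Deploy   | NULL  
Design   | Deploy
Optimize | Design
Review   | Design
Test     | Design
Refactor | NULL  
Plan     | NULL  


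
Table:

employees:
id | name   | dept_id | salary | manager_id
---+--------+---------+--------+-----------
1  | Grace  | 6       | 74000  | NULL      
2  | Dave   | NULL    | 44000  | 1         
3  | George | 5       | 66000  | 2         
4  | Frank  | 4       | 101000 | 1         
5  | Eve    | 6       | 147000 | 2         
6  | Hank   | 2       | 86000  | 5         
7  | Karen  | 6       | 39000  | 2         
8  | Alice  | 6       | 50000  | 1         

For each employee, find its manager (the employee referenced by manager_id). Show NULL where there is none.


This is a self-join: employees is joined to a second copy of itself, matching each row's manager_id to another row's id. Use LEFT JOIN so rows with manager_id=NULL are kept.
  - employee 1 (Grace): manager_id=NULL -> NULL
  - employee 2 (Dave): manager_id=1 -> Grace
  - employee 3 (George): manager_id=2 -> Dave
  - employee 4 (Frank): manager_id=1 -> Grace
  - employee 5 (Eve): manager_id=2 -> Dave
  - employee 6 (Hank): manager_id=5 -> Eve
  - employee 7 (Karen): manager_id=2 -> Dave
  - employee 8 (Alice): manager_id=1 -> Grace

SQL:
SELECT a.name AS item, b.name AS manager
FROM employees a
LEFT JOIN employees b ON a.manager_id = b.id

Result:
item   | manager
-------+--------
Grace  | NULL   
Dave   | Grace  
George | Dave   
Frank  | Grace  
Eve    | Dave   
Hank   | Eve    
Karen  | Dave   
Alice  | Grace  


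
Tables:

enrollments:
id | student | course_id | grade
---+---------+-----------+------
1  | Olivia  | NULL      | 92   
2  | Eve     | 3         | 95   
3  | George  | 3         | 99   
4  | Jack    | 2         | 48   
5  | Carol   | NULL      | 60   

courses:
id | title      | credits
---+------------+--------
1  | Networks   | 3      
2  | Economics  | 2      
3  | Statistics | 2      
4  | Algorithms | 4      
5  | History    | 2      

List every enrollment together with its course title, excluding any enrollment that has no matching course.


INNER JOIN keeps only enrollments rows whose course_id matches an id in courses. Walk through each enrollment:
  - enrollment 1 (Olivia): course_id=NULL, no match -> dropped
  - enrollment 2 (Eve): course_id=3 -> matches Statistics
  - enrollment 3 (George): course_id=3 -> matches Statistics
  - enrollment 4 (Jack): course_id=2 -> matches Economics
  - enrollment 5 (Carol): course_id=NULL, no match -> dropped
So 2 of 5 rows are dropped.

SQL:
SELECT a.student, b.title AS course
FROM enrollments a
INNER JOIN courses b ON a.course_id = b.id

Result:
student | course    
--------+-----------
Eve     | Statistics
George  | Statistics
Jack    | Economics 


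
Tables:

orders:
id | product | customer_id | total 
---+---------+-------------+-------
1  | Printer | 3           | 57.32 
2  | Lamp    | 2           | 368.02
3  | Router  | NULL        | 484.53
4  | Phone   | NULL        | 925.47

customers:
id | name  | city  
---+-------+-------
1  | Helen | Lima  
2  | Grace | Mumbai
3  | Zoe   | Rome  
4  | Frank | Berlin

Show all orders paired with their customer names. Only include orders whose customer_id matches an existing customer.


INNER JOIN keeps only orders rows whose customer_id matches an id in customers. Walk through each order:
  - order 1 (Printer): customer_id=3 -> matches Zoe
  - order 2 (Lamp): customer_id=2 -> matches Grace
  - order 3 (Router): customer_id=NULL, no match -> dropped
  - order 4 (Phone): customer_id=NULL, no match -> dropped
So 2 of 4 rows are dropped.

SQL:
SELECT a.product, b.name AS customer
FROM orders a
INNER JOIN customers b ON a.customer_id = b.id

Result:
product | customer
--------+---------
Printer | Zoe     
Lamp    | Grace   


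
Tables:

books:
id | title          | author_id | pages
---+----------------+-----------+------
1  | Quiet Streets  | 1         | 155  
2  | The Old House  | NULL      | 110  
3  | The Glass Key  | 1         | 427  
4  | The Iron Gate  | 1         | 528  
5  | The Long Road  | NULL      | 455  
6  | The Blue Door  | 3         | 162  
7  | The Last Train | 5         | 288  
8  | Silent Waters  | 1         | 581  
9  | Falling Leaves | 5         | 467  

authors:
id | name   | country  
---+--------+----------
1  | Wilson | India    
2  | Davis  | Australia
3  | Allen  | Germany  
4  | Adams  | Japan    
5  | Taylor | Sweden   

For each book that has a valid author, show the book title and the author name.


INNER JOIN keeps only books rows whose author_id matches an id in authors. Walk through each book:
  - book 1 (Quiet Streets): author_id=1 -> matches Wilson
  - book 2 (The Old House): author_id=NULL, no match -> dropped
  - book 3 (The Glass Key): author_id=1 -> matches Wilson
  - book 4 (The Iron Gate): author_id=1 -> matches Wilson
  - book 5 (The Long Road): author_id=NULL, no match -> dropped
  - book 6 (The Blue Door): author_id=3 -> matches Allen
  - book 7 (The Last Train): author_id=5 -> matches Taylor
  - book 8 (Silent Waters): author_id=1 -> matches Wilson
  - book 9 (Falling Leaves): author_id=5 -> matches Taylor
So 2 of 9 rows are dropped.

SQL:
SELECT a.title, b.name AS author
FROM books a
INNER JOIN authors b ON a.author_id = b.id

Result:
title          | author
---------------+-------
Quiet Streets  | Wilson
The Glass Key  | Wilson
The Iron Gate  | Wilson
The Blue Door  | Allen 
The Last Train | Taylor
Silent Waters  | Wilson
Falling Leaves | Taylor


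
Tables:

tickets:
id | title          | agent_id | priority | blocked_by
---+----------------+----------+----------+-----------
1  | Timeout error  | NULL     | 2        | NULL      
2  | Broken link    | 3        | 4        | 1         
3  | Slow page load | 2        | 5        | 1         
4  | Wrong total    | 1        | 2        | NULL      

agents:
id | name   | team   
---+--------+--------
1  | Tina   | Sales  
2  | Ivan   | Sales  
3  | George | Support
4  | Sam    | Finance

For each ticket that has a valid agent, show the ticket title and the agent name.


INNER JOIN keeps only tickets rows whose agent_id matches an id in agents. Walk through each ticket:
  - ticket 1 (Timeout error): agent_id=NULL, no match -> dropped
  - ticket 2 (Broken link): agent_id=3 -> matches George
  - ticket 3 (Slow page load): agent_id=2 -> matches Ivan
  - ticket 4 (Wrong total): agent_id=1 -> matches Tina
So 1 of 4 rows is dropped.

SQL:
SELECT a.title, b.name AS agent
FROM tickets a
INNER JOIN agents b ON a.agent_id = b.id

Result:
title          | agent 
---------------+-------
Broken link    | George
Slow page load | Ivan  
Wrong total    | Tina  


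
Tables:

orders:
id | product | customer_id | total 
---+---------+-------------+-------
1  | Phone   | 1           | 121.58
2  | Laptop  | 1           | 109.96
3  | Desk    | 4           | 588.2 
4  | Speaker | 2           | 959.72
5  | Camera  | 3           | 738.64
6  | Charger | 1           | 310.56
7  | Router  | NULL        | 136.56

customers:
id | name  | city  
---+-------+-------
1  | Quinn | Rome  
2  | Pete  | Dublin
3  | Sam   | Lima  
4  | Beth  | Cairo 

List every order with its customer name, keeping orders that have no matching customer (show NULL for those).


LEFT JOIN keeps every row from orders (the left table); where customer_id has no match in customers, the customer columns become NULL. Walk through each order:
  - order 1 (Phone): customer_id=1 -> matches Quinn
  - order 2 (Laptop): customer_id=1 -> matches Quinn
  - order 3 (Desk): customer_id=4 -> matches Beth
  - order 4 (Speaker): customer_id=2 -> matches Pete
  - order 5 (Camera): customer_id=3 -> matches Sam
  - order 6 (Charger): customer_id=1 -> matches Quinn
  - order 7 (Router): customer_id=NULL, no match -> kept with NULL
All 7 rows appear; 1 has NULL customer.

SQL:
SELECT a.product, b.name AS customer
FROM orders a
LEFT JOIN customers b ON a.customer_id = b.id

Result:
product | customer
--------+---------
Phone   | Quinn   
Laptop  | Quinn   
Desk    | Beth    
Speaker | Pete    
Camera  | Sam     
Charger | Quinn   
Router  | NULL    


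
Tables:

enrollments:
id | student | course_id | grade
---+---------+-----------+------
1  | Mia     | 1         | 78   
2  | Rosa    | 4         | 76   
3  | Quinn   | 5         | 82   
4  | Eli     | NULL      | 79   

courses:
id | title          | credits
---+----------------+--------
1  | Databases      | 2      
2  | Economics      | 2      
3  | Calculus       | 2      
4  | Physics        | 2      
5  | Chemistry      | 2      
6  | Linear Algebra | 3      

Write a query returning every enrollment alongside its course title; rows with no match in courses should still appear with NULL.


LEFT JOIN keeps every row from enrollments (the left table); where course_id has no match in courses, the course columns become NULL. Walk through each enrollment:
  - enrollment 1 (Mia): course_id=1 -> matches Databases
  - enrollment 2 (Rosa): course_id=4 -> matches Physics
  - enrollment 3 (Quinn): course_id=5 -> matches Chemistry
  - enrollment 4 (Eli): course_id=NULL, no match -> kept with NULL
All 4 rows appear; 1 has NULL course.

SQL:
SELECT a.student, b.title AS course
FROM enrollments a
LEFT JOIN courses b ON a.course_id = b.id

Result:
student | course   
--------+----------
Mia     | Databases
Rosa    | Physics  
Quinn   | Chemistry
Eli     | NULL     


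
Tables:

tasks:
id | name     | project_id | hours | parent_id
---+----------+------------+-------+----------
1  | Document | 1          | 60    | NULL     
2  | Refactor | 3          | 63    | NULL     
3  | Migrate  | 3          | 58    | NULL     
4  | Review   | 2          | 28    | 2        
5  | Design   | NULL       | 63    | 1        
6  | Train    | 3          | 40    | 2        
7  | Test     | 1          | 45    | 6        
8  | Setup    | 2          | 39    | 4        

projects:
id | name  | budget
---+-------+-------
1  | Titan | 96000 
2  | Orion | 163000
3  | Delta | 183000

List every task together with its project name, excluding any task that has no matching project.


INNER JOIN keeps only tasks rows whose project_id matches an id in projects. Walk through each task:
  - task 1 (Document): project_id=1 -> matches Titan
  - task 2 (Refactor): project_id=3 -> matches Delta
  - task 3 (Migrate): project_id=3 -> matches Delta
  - task 4 (Review): project_id=2 -> matches Orion
  - task 5 (Design): project_id=NULL, no match -> dropped
  - task 6 (Train): project_id=3 -> matches Delta
  - task 7 (Test): project_id=1 -> matches Titan
  - task 8 (Setup): project_id=2 -> matches Orion
So 1 of 8 rows is dropped.

SQL:
SELECT a.name, b.name AS project
FROM tasks a
INNER JOIN projects b ON a.project_id = b.id

Result:
name     | project
---------+--------
Document | Titan  
Refactor | Delta  
Migrate  | Delta  
Review   | Orion  
Train    | Delta  
Test     | Titan  
Setup    | Orion  


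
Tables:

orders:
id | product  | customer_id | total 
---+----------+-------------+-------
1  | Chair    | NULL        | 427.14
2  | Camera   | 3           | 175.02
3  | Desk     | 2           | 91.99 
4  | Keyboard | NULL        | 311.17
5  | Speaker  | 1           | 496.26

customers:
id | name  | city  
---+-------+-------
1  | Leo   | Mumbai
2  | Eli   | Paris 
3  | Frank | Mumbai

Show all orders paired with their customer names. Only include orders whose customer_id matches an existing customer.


INNER JOIN keeps only orders rows whose customer_id matches an id in customers. Walk through each order:
  - order 1 (Chair): customer_id=NULL, no match -> dropped
  - order 2 (Camera): customer_id=3 -> matches Frank
  - order 3 (Desk): customer_id=2 -> matches Eli
  - order 4 (Keyboard): customer_id=NULL, no match -> dropped
  - order 5 (Speaker): customer_id=1 -> matches Leo
So 2 of 5 rows are dropped.

SQL:
SELECT a.product, b.name AS customer
FROM orders a
INNER JOIN customers b ON a.customer_id = b.id

Result:
product | customer
--------+---------
Camera  | Frank   
Desk    | Eli     
Speaker | Leo     


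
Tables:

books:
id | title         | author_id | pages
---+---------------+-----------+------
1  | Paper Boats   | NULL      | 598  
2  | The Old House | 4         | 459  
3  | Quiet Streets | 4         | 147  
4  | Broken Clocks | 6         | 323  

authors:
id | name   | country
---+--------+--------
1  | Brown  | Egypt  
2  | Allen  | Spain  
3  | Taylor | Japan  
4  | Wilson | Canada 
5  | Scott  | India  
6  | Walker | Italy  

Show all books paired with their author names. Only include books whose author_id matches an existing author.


INNER JOIN keeps only books rows whose author_id matches an id in authors. Walk through each book:
  - book 1 (Paper Boats): author_id=NULL, no match -> dropped
  - book 2 (The Old House): author_id=4 -> matches Wilson
  - book 3 (Quiet Streets): author_id=4 -> matches Wilson
  - book 4 (Broken Clocks): author_id=6 -> matches Walker
So 1 of 4 rows is dropped.

SQL:
SELECT a.title, b.name AS author
FROM books a
INNER JOIN authors b ON a.author_id = b.id

Result:
title         | author
--------------+-------
The Old House | Wilson
Quiet Streets | Wilson
Broken Clocks | Walker


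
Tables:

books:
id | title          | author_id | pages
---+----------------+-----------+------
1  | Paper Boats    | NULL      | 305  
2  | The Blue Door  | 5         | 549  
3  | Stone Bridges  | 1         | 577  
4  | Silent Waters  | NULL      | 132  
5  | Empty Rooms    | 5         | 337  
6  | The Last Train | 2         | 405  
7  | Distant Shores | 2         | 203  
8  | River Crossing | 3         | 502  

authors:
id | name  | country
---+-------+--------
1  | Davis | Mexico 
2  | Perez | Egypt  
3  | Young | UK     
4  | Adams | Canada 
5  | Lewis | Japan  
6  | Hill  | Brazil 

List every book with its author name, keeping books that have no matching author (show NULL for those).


LEFT JOIN keeps every row from books (the left table); where author_id has no match in authors, the author columns become NULL. Walk through each book:
  - book 1 (Paper Boats): author_id=NULL, no match -> kept with NULL
  - book 2 (The Blue Door): author_id=5 -> matches Lewis
  - book 3 (Stone Bridges): author_id=1 -> matches Davis
  - book 4 (Silent Waters): author_id=NULL, no match -> kept with NULL
  - book 5 (Empty Rooms): author_id=5 -> matches Lewis
  - book 6 (The Last Train): author_id=2 -> matches Perez
  - book 7 (Distant Shores): author_id=2 -> matches Perez
  - book 8 (River Crossing): author_id=3 -> matches Young
All 8 rows appear; 2 have NULL author.

SQL:
SELECT a.title, b.name AS author
FROM books a
LEFT JOIN authors b ON a.author_id = b.id

Result:
title          | author
---------------+-------
Paper Boats    | NULL  
The Blue Door  | Lewis 
Stone Bridges  | Davis 
Silent Waters  | NULL  
Empty Rooms    | Lewis 
The Last Train | Perez 
Distant Shores | Perez 
River Crossing | Young 


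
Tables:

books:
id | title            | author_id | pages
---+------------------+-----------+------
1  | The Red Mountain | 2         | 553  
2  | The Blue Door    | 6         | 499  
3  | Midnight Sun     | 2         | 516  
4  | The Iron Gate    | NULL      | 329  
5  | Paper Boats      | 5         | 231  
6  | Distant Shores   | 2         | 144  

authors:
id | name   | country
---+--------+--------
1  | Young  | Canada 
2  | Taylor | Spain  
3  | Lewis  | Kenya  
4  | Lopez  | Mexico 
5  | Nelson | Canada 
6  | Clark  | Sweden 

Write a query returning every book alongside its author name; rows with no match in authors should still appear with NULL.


LEFT JOIN keeps every row from books (the left table); where author_id has no match in authors, the author columns become NULL. Walk through each book:
  - book 1 (The Red Mountain): author_id=2 -> matches Taylor
  - book 2 (The Blue Door): author_id=6 -> matches Clark
  - book 3 (Midnight Sun): author_id=2 -> matches Taylor
  - book 4 (The Iron Gate): author_id=NULL, no match -> kept with NULL
  - book 5 (Paper Boats): author_id=5 -> matches Nelson
  - book 6 (Distant Shores): author_id=2 -> matches Taylor
All 6 rows appear; 1 has NULL author.

SQL:
SELECT a.title, b.name AS author
FROM books a
LEFT JOIN authors b ON a.author_id = b.id

Result:
title            | author
-----------------+-------
The Red Mountain | Taylor
The Blue Door    | Clark 
Midnight Sun     | Taylor
The Iron Gate    | NULL  
Paper Boats      | Nelson
Distant Shores   | Taylor


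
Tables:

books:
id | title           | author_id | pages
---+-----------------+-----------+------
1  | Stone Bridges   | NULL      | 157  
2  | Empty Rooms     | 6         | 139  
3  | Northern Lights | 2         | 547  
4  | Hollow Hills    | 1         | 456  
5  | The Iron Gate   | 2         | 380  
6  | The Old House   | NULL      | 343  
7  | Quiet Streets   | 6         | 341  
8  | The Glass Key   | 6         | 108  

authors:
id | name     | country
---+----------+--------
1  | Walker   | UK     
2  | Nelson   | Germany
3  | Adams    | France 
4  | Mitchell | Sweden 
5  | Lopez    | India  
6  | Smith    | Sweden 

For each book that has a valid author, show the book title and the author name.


INNER JOIN keeps only books rows whose author_id matches an id in authors. Walk through each book:
  - book 1 (Stone Bridges): author_id=NULL, no match -> dropped
  - book 2 (Empty Rooms): author_id=6 -> matches Smith
  - book 3 (Northern Lights): author_id=2 -> matches Nelson
  - book 4 (Hollow Hills): author_id=1 -> matches Walker
  - book 5 (The Iron Gate): author_id=2 -> matches Nelson
  - book 6 (The Old House): author_id=NULL, no match -> dropped
  - book 7 (Quiet Streets): author_id=6 -> matches Smith
  - book 8 (The Glass Key): author_id=6 -> matches Smith
So 2 of 8 rows are dropped.

SQL:
SELECT a.title, b.name AS author
FROM books a
INNER JOIN authors b ON a.author_id = b.id

Result:
title           | author
----------------+-------
Empty Rooms     | Smith 
Northern Lights | Nelson
Hollow Hills    | Walker
The Iron Gate   | Nelson
Quiet Streets   | Smith 
The Glass Key   | Smith 


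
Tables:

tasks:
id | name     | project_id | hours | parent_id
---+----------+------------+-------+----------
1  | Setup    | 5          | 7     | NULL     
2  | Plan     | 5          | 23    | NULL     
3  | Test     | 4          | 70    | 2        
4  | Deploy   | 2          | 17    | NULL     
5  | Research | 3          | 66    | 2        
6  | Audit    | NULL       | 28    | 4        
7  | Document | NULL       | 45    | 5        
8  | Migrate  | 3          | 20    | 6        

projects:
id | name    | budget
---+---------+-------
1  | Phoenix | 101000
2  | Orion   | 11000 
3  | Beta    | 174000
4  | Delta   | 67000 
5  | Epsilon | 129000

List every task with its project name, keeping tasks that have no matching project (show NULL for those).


LEFT JOIN keeps every row from tasks (the left table); where project_id has no match in projects, the project columns become NULL. Walk through each task:
  - task 1 (Setup): project_id=5 -> matches Epsilon
  - task 2 (Plan): project_id=5 -> matches Epsilon
  - task 3 (Test): project_id=4 -> matches Delta
  - task 4 (Deploy): project_id=2 -> matches Orion
  - task 5 (Research): project_id=3 -> matches Beta
  - task 6 (Audit): project_id=NULL, no match -> kept with NULL
  - task 7 (Document): project_id=NULL, no match -> kept with NULL
  - task 8 (Migrate): project_id=3 -> matches Beta
All 8 rows appear; 2 have NULL project.

SQL:
SELECT a.name, b.name AS project
FROM tasks a
LEFT JOIN projects b ON a.project_id = b.id

Result:
name     | project
---------+--------
Setup    | Epsilon
Plan     | Epsilon
Test     | Delta  
Deploy   | Orion  
Research | Beta   
Audit    | NULL   
Document | NULL   
Migrate  | Beta   


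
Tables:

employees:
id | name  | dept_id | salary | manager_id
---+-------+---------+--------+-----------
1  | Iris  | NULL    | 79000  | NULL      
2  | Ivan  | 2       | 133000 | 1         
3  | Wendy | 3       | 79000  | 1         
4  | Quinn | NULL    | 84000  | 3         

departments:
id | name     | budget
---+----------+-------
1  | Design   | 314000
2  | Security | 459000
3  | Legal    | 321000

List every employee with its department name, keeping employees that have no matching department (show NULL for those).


LEFT JOIN keeps every row from employees (the left table); where dept_id has no match in departments, the department columns become NULL. Walk through each employee:
  - employee 1 (Iris): dept_id=NULL, no match -> kept with NULL
  - employee 2 (Ivan): dept_id=2 -> matches Security
  - employee 3 (Wendy): dept_id=3 -> matches Legal
  - employee 4 (Quinn): dept_id=NULL, no match -> kept with NULL
All 4 rows appear; 2 have NULL department.

SQL:
SELECT a.name, b.name AS department
FROM employees a
LEFT JOIN departments b ON a.dept_id = b.id

Result:
name  | department
------+-----------
Iris  | NULL      
Ivan  | Security  
Wendy | Legal     
Quinn | NULL      


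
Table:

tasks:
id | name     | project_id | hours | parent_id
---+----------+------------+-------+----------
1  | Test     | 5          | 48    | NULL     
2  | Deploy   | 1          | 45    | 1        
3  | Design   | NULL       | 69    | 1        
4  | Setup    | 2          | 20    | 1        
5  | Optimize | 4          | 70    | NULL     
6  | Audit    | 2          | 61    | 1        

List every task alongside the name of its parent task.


This is a self-join: tasks is joined to a second copy of itself, matching each row's parent_id to another row's id. Use LEFT JOIN so rows with parent_id=NULL are kept.
  - task 1 (Test): parent_id=NULL -> NULL
  - task 2 (Deploy): parent_id=1 -> Test
  - task 3 (Design): parent_id=1 -> Test
  - task 4 (Setup): parent_id=1 -> Test
  - task 5 (Optimize): parent_id=NULL -> NULL
  - task 6 (Audit): parent_id=1 -> Test

SQL:
SELECT a.name AS item, b.name AS parent
FROM tasks a
LEFT JOIN tasks b ON a.parent_id = b.id

Result:
item     | parent
---------+-------
Test     | NULL  
Deploy   | Test  
Design   | Test  
Setup    | Test  
Optimize | NULL  
Audit    | Test  


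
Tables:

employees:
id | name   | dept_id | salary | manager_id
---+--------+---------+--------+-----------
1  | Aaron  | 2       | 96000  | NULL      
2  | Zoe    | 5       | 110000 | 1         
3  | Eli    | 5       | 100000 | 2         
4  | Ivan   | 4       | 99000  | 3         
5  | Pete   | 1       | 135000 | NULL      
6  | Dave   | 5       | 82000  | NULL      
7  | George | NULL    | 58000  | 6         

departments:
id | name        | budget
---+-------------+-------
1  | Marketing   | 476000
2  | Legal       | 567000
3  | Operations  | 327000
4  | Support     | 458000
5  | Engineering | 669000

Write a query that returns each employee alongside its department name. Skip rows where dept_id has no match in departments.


INNER JOIN keeps only employees rows whose dept_id matches an id in departments. Walk through each employee:
  - employee 1 (Aaron): dept_id=2 -> matches Legal
  - employee 2 (Zoe): dept_id=5 -> matches Engineering
  - employee 3 (Eli): dept_id=5 -> matches Engineering
  - employee 4 (Ivan): dept_id=4 -> matches Support
  - employee 5 (Pete): dept_id=1 -> matches Marketing
  - employee 6 (Dave): dept_id=5 -> matches Engineering
  - employee 7 (George): dept_id=NULL, no match -> dropped
So 1 of 7 rows is dropped.

SQL:
SELECT a.name, b.name AS department
FROM employees a
INNER JOIN departments b ON a.dept_id = b.id

Result:
name  | department 
------+------------
Aaron | Legal      
Zoe   | Engineering
Eli   | Engineering
Ivan  | Support    
Pete  | Marketing  
Dave  | Engineering


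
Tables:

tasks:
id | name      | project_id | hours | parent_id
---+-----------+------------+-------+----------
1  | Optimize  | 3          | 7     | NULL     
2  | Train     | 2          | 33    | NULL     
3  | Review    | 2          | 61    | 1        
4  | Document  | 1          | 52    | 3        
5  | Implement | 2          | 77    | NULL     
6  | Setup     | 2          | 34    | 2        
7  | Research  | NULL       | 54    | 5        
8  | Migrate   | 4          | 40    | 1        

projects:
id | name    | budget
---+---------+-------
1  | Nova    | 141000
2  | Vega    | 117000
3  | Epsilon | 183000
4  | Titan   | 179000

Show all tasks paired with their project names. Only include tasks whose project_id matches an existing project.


INNER JOIN keeps only tasks rows whose project_id matches an id in projects. Walk through each task:
  - task 1 (Optimize): project_id=3 -> matches Epsilon
  - task 2 (Train): project_id=2 -> matches Vega
  - task 3 (Review): project_id=2 -> matches Vega
  - task 4 (Document): project_id=1 -> matches Nova
  - task 5 (Implement): project_id=2 -> matches Vega
  - task 6 (Setup): project_id=2 -> matches Vega
  - task 7 (Research): project_id=NULL, no match -> dropped
  - task 8 (Migrate): project_id=4 -> matches Titan
So 1 of 8 rows is dropped.

SQL:
SELECT a.name, b.name AS project
FROM tasks a
INNER JOIN projects b ON a.project_id = b.id

Result:
name      | project
----------+--------
Optimize  | Epsilon
Train     | Vega   
Review    | Vega   
Document  | Nova   
Implement | Vega   
Setup     | Vega   
Migrate   | Titan  


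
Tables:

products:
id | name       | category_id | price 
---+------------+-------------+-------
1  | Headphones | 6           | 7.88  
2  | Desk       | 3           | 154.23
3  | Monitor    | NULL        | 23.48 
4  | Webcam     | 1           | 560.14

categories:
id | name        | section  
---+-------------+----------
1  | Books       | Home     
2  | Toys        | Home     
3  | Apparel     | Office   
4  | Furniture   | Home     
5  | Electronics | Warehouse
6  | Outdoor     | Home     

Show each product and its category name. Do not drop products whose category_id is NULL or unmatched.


LEFT JOIN keeps every row from products (the left table); where category_id has no match in categories, the category columns become NULL. Walk through each product:
  - product 1 (Headphones): category_id=6 -> matches Outdoor
  - product 2 (Desk): category_id=3 -> matches Apparel
  - product 3 (Monitor): category_id=NULL, no match -> kept with NULL
  - product 4 (Webcam): category_id=1 -> matches Books
All 4 rows appear; 1 has NULL category.

SQL:
SELECT a.name, b.name AS category
FROM products a
LEFT JOIN categories b ON a.category_id = b.id

Result:
name       | category
-----------+---------
Headphones | Outdoor 
Desk       | Apparel 
Monitor    | NULL    
Webcam     | Books   


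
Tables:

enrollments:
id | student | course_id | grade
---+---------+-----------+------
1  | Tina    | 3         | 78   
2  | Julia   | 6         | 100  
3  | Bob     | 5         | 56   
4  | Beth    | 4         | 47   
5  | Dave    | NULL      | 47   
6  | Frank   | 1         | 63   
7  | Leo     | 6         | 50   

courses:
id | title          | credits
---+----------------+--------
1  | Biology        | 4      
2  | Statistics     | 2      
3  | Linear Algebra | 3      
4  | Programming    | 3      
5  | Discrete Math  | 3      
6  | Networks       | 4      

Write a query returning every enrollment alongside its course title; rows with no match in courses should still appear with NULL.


LEFT JOIN keeps every row from enrollments (the left table); where course_id has no match in courses, the course columns become NULL. Walk through each enrollment:
  - enrollment 1 (Tina): course_id=3 -> matches Linear Algebra
  - enrollment 2 (Julia): course_id=6 -> matches Networks
  - enrollment 3 (Bob): course_id=5 -> matches Discrete Math
  - enrollment 4 (Beth): course_id=4 -> matches Programming
  - enrollment 5 (Dave): course_id=NULL, no match -> kept with NULL
  - enrollment 6 (Frank): course_id=1 -> matches Biology
  - enrollment 7 (Leo): course_id=6 -> matches Networks
All 7 rows appear; 1 has NULL course.

SQL:
SELECT a.student, b.title AS course
FROM enrollments a
LEFT JOIN courses b ON a.course_id = b.id

Result:
student | course        
--------+---------------
Tina    | Linear Algebra
Julia   | Networks      
Bob     | Discrete Math 
Beth    | Programming   
Dave    | NULL          
Frank   | Biology       
Leo     | Networks      


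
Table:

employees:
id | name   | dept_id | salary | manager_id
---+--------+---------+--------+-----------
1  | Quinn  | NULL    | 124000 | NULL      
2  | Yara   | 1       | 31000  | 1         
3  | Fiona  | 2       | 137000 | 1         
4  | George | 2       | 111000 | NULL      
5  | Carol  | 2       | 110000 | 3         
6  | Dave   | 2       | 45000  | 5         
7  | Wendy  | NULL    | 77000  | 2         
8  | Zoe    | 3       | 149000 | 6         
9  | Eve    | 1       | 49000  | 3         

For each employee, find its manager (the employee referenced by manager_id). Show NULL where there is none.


This is a self-join: employees is joined to a second copy of itself, matching each row's manager_id to another row's id. Use LEFT JOIN so rows with manager_id=NULL are kept.
  - employee 1 (Quinn): manager_id=NULL -> NULL
  - employee 2 (Yara): manager_id=1 -> Quinn
  - employee 3 (Fiona): manager_id=1 -> Quinn
  - employee 4 (George): manager_id=NULL -> NULL
  - employee 5 (Carol): manager_id=3 -> Fiona
  - employee 6 (Dave): manager_id=5 -> Carol
  - employee 7 (Wendy): manager_id=2 -> Yara
  - employee 8 (Zoe): manager_id=6 -> Dave
  - employee 9 (Eve): manager_id=3 -> Fiona

SQL:
SELECT a.name AS item, b.name AS manager
FROM employees a
LEFT JOIN employees b ON a.manager_id = b.id

Result:
item   | manager
-------+--------
Quinn  | NULL   
Yara   | Quinn  
Fiona  | Quinn  
George | NULL   
Carol  | Fiona  
Dave   | Carol  
Wendy  | Yara   
Zoe    | Dave   
Eve    | Fiona  


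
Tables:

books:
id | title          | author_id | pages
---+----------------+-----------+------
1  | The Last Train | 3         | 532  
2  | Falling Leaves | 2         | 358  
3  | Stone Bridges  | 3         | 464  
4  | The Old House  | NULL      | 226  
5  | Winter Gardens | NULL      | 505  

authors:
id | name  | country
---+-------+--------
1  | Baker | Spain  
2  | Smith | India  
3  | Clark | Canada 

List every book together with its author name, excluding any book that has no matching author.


INNER JOIN keeps only books rows whose author_id matches an id in authors. Walk through each book:
  - book 1 (The Last Train): author_id=3 -> matches Clark
  - book 2 (Falling Leaves): author_id=2 -> matches Smith
  - book 3 (Stone Bridges): author_id=3 -> matches Clark
  - book 4 (The Old House): author_id=NULL, no match -> dropped
  - book 5 (Winter Gardens): author_id=NULL, no match -> dropped
So 2 of 5 rows are dropped.

SQL:
SELECT a.title, b.name AS author
FROM books a
INNER JOIN authors b ON a.author_id = b.id

Result:
title          | author
---------------+-------
The Last Train | Clark 
Falling Leaves | Smith 
Stone Bridges  | Clark 


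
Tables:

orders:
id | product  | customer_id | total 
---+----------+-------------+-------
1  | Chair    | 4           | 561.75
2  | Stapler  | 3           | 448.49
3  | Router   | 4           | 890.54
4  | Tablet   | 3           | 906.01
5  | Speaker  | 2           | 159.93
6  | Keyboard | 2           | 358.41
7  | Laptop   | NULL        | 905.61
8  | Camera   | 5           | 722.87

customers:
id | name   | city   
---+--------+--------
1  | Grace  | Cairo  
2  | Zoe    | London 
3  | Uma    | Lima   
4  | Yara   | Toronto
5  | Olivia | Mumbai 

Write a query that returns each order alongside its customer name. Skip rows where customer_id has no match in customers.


INNER JOIN keeps only orders rows whose customer_id matches an id in customers. Walk through each order:
  - order 1 (Chair): customer_id=4 -> matches Yara
  - order 2 (Stapler): customer_id=3 -> matches Uma
  - order 3 (Router): customer_id=4 -> matches Yara
  - order 4 (Tablet): customer_id=3 -> matches Uma
  - order 5 (Speaker): customer_id=2 -> matches Zoe
  - order 6 (Keyboard): customer_id=2 -> matches Zoe
  - order 7 (Laptop): customer_id=NULL, no match -> dropped
  - order 8 (Camera): customer_id=5 -> matches Olivia
So 1 of 8 rows is dropped.

SQL:
SELECT a.product, b.name AS customer
FROM orders a
INNER JOIN customers b ON a.customer_id = b.id

Result:
product  | customer
---------+---------
Chair    | Yara    
Stapler  | Uma     
Router   | Yara    
Tablet   | Uma     
Speaker  | Zoe     
Keyboard | Zoe     
Camera   | Olivia  


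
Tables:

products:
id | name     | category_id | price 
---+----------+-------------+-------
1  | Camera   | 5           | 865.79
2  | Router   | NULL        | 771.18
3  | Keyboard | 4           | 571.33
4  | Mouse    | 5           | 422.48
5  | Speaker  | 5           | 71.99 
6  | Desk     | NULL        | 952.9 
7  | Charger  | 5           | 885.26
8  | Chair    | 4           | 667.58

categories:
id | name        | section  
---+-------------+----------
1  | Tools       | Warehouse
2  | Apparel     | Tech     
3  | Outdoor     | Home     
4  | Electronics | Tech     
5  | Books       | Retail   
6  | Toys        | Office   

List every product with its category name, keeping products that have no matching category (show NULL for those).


LEFT JOIN keeps every row from products (the left table); where category_id has no match in categories, the category columns become NULL. Walk through each product:
  - product 1 (Camera): category_id=5 -> matches Books
  - product 2 (Router): category_id=NULL, no match -> kept with NULL
  - product 3 (Keyboard): category_id=4 -> matches Electronics
  - product 4 (Mouse): category_id=5 -> matches Books
  - product 5 (Speaker): category_id=5 -> matches Books
  - product 6 (Desk): category_id=NULL, no match -> kept with NULL
  - product 7 (Charger): category_id=5 -> matches Books
  - product 8 (Chair): category_id=4 -> matches Electronics
All 8 rows appear; 2 have NULL category.

SQL:
SELECT a.name, b.name AS category
FROM products a
LEFT JOIN categories b ON a.category_id = b.id

Result:
name     | category   
---------+------------
Camera   | Books      
Router   | NULL       
Keyboard | Electronics
Mouse    | Books      
Speaker  | Books      
Desk     | NULL       
Charger  | Books      
Chair    | Electronics


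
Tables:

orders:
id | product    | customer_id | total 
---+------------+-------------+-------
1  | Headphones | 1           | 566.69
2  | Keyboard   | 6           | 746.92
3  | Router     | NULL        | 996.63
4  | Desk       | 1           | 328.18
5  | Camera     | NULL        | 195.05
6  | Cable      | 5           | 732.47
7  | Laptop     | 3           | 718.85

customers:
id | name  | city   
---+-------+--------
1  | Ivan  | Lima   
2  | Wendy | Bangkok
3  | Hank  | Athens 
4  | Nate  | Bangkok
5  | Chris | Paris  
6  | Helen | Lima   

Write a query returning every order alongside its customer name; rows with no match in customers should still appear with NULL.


LEFT JOIN keeps every row from orders (the left table); where customer_id has no match in customers, the customer columns become NULL. Walk through each order:
  - order 1 (Headphones): customer_id=1 -> matches Ivan
  - order 2 (Keyboard): customer_id=6 -> matches Helen
  - order 3 (Router): customer_id=NULL, no match -> kept with NULL
  - order 4 (Desk): customer_id=1 -> matches Ivan
  - order 5 (Camera): customer_id=NULL, no match -> kept with NULL
  - order 6 (Cable): customer_id=5 -> matches Chris
  - order 7 (Laptop): customer_id=3 -> matches Hank
All 7 rows appear; 2 have NULL customer.

SQL:
SELECT a.product, b.name AS customer
FROM orders a
LEFT JOIN customers b ON a.customer_id = b.id

Result:
product    | customer
-----------+---------
Headphones | Ivan    
Keyboard   | Helen   
Router     | NULL    
Desk       | Ivan    
Camera     | NULL    
Cable      | Chris   
Laptop     | Hank    


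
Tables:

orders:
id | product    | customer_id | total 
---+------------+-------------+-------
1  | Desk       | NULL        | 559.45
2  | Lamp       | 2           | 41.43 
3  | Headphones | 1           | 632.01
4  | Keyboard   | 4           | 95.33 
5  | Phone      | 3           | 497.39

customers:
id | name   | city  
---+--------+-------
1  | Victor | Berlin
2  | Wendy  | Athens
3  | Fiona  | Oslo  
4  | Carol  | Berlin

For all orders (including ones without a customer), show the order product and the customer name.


LEFT JOIN keeps every row from orders (the left table); where customer_id has no match in customers, the customer columns become NULL. Walk through each order:
  - order 1 (Desk): customer_id=NULL, no match -> kept with NULL
  - order 2 (Lamp): customer_id=2 -> matches Wendy
  - order 3 (Headphones): customer_id=1 -> matches Victor
  - order 4 (Keyboard): customer_id=4 -> matches Carol
  - order 5 (Phone): customer_id=3 -> matches Fiona
All 5 rows appear; 1 has NULL customer.

SQL:
SELECT a.product, b.name AS customer
FROM orders a
LEFT JOIN customers b ON a.customer_id = b.id

Result:
product    | customer
-----------+---------
Desk       | NULL    
Lamp       | Wendy   
Headphones | Victor  
Keyboard   | Carol   
Phone      | Fiona   
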